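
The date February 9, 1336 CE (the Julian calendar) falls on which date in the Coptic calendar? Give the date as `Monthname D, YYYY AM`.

Both dates share Julian Day Number 2209071; in the Coptic calendar that is 14 Meshir 1052 AM.

Meshir 14, 1052 AM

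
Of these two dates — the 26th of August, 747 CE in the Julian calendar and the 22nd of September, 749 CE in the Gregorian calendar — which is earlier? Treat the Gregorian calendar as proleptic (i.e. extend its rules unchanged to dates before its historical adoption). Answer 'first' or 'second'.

The two dates have Julian Day Numbers 1994137 and 1994891 respectively.
Since 1994137 < 1994891, the first date comes first.

first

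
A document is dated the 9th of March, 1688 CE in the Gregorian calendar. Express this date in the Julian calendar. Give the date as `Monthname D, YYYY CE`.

For dates in this range the Gregorian date is 10 days ahead of the Julian.
9 March 1688 Gregorian − 10 days → 28 February 1688 Julian.

February 28, 1688 CE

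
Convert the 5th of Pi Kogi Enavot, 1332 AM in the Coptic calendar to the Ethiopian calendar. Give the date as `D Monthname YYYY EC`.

Julian Day Number of the source date = 2311542.
Converting JDN 2311542 to the Ethiopian calendar gives 5 Pagume 1608 EC.

5 Pagume 1608 EC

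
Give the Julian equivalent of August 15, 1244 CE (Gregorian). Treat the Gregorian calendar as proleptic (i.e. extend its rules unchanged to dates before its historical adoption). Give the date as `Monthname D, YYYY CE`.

August 8, 1244 CE

At this point the Julian calendar is 7 days behind the Gregorian.
15 August 1244 Gregorian − 7 days → 8 August 1244 Julian.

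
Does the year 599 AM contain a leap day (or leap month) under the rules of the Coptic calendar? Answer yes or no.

599 mod 4 = 3; in the Coptic calendar a year is leap when year mod 4 = 3, so it is a leap year.

yes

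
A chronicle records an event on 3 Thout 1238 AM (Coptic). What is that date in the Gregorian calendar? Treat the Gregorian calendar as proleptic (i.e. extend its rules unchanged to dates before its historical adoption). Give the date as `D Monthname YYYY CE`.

Julian Day Number of the source date = 2276846.
Converting JDN 2276846 to the Gregorian calendar gives 10 September 1521 CE.

10 September 1521 CE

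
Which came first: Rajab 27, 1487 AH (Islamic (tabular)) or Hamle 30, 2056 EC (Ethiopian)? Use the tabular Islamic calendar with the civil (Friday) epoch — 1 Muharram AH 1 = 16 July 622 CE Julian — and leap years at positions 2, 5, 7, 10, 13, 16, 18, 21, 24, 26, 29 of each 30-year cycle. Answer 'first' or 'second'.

First date → JDN 2475232; second date → JDN 2475139.
JDN 2475139 < JDN 2475232, so the second date is earlier.

second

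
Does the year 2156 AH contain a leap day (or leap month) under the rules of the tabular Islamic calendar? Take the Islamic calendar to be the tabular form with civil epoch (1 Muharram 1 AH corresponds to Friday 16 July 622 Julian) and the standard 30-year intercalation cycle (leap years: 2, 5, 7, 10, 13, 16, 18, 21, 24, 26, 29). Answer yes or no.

Year 2156 AH is year 26 of its 30-year cycle; leap positions are 2, 5, 7, 10, 13, 16, 18, 21, 24, 26, 29, so it is a leap year (355 days).

yes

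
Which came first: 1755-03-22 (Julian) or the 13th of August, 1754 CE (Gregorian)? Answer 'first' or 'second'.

First date → JDN 2362152; second date → JDN 2361920.
JDN 2361920 < JDN 2362152, so the second date is earlier.

second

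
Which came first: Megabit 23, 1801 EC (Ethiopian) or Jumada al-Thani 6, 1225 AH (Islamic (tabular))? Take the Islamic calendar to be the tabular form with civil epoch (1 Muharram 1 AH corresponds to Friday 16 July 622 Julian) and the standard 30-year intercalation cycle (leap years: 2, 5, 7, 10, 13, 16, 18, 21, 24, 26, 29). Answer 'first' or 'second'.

first

First date → JDN 2381873; second date → JDN 2382338.
JDN 2381873 < JDN 2382338, so the first date is earlier.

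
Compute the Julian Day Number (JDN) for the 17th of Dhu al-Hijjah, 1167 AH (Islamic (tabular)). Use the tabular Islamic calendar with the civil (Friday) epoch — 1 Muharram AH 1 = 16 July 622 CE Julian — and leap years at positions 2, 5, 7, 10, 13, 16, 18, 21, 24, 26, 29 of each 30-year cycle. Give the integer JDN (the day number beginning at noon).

Equivalently 5 October 1754 (Gregorian).
JDN 2400001 is 17 November 1858 CE (Gregorian), MJD 0; the target day is −38028 days from there, so JDN = 2361973.

2361973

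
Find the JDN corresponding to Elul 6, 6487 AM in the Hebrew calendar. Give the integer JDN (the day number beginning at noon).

In the Gregorian calendar the same day is 14 September 2727.
JDN 2400001 is 17 November 1858 CE (Gregorian), MJD 0; the target day is +317331 days from there, so JDN = 2717332.

2717332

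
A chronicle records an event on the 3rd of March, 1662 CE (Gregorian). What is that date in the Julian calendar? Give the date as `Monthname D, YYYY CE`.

February 21, 1662 CE

For dates in this range the Gregorian date is 10 days ahead of the Julian.
3 March 1662 Gregorian − 10 days → 21 February 1662 Julian.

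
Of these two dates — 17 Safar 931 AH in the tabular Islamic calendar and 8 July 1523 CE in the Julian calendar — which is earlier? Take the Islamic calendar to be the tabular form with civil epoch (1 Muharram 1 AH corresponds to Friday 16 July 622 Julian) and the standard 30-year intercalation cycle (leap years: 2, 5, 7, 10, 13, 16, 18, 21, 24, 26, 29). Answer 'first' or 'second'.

First date → JDN 2278047; second date → JDN 2277522.
JDN 2277522 < JDN 2278047, so the second date is earlier.

second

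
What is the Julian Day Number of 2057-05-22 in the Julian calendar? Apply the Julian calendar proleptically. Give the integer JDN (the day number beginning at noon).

In the Gregorian calendar the same day is 4 June 2057.
JDN 2451545 is 1 January 2000 CE (Gregorian); the target day is +20974 days from there, so JDN = 2472519.

2472519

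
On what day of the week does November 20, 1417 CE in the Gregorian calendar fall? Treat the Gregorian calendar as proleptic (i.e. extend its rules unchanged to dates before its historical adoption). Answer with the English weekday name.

JDN 2238932 mod 7 = 3, and JDN 0 was a Monday, so this is a Thursday.

Thursday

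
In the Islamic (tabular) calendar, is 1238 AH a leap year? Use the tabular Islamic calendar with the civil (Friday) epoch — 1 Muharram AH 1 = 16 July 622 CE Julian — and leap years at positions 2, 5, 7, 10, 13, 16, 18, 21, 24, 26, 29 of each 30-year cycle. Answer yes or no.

Year 1238 AH is year 8 of its 30-year cycle; leap positions are 2, 5, 7, 10, 13, 16, 18, 21, 24, 26, 29, so it is a common year (354 days).

no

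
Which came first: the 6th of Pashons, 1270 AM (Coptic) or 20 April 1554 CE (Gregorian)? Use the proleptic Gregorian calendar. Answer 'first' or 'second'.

First date → JDN 2288777; second date → JDN 2288756.
JDN 2288756 < JDN 2288777, so the second date is earlier.

second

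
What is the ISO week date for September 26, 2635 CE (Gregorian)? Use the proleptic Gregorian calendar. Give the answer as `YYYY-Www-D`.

The weekday is Saturday (ISO weekday 6).
That Saturday belongs to ISO week 39 of ISO year 2635.

2635-W39-6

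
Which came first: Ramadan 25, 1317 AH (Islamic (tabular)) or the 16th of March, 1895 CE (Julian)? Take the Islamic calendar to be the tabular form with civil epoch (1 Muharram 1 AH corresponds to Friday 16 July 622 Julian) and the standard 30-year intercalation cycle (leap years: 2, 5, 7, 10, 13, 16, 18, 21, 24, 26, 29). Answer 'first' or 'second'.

Converting both to JDN: 2415047 vs 2413281; the smaller is the second.

second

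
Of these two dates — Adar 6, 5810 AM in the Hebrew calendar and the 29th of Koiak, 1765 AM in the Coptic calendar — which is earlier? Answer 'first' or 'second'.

Converting both to JDN: 2469866 vs 2469449; the smaller is the second.

second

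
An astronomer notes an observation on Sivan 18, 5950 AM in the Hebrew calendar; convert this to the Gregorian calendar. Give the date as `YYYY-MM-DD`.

2190-06-21

Julian Day Number of the source date = 2521113.
Converting JDN 2521113 to the Gregorian calendar gives 21 June 2190 CE.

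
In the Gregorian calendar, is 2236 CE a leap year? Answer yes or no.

2236 is divisible by 4 and not by 100, so it is a leap year.

yes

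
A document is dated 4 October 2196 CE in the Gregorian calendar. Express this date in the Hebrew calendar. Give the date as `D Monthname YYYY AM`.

11 Tishrei 5957 AM

Both dates share Julian Day Number 2523410; in the Hebrew calendar that is 11 Tishrei 5957 AM.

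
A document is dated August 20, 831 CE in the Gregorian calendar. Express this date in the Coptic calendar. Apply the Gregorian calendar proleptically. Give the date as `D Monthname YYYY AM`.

23 Mesori 547 AM

Both dates share Julian Day Number 2024808; in the Coptic calendar that is 23 Mesori 547 AM.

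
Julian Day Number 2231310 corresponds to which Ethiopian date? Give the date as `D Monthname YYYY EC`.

JDN 2231310 is 6 January 1397 in the proleptic Gregorian calendar.
In the Ethiopian calendar that day is 3 Tir 1389 EC.

3 Tir 1389 EC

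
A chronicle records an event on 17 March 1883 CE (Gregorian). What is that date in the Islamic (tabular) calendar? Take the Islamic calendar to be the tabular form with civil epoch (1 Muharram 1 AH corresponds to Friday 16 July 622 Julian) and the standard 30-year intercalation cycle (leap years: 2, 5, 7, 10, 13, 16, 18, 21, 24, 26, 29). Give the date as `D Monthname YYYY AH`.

8 Jumada al-Awwal 1300 AH

Julian Day Number of the source date = 2408887.
Converting JDN 2408887 to the tabular Islamic calendar gives 8 Jumada al-Awwal 1300 AH.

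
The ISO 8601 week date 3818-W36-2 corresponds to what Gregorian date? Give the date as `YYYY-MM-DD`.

ISO week 1 of 3818 is the week containing the first Thursday of 3818.
Week 36, day 2 (Tuesday) lands on 3818-09-01.

3818-09-01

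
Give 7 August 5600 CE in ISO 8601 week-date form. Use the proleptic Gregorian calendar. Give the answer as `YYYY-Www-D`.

5600-W32-1

The weekday is Monday (ISO weekday 1).
That Monday belongs to ISO week 32 of ISO year 5600.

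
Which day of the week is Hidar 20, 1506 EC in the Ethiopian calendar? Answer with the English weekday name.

Wednesday

In the proleptic Gregorian calendar this is 26 November 1513 (JDN 2274001).
JDN 2274001 mod 7 = 2, and JDN 0 was a Monday, so this is a Wednesday.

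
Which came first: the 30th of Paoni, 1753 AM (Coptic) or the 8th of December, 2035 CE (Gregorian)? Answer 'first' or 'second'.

The two dates have Julian Day Numbers 2465247 and 2464670 respectively.
Since 2464670 < 2465247, the second date comes first.

second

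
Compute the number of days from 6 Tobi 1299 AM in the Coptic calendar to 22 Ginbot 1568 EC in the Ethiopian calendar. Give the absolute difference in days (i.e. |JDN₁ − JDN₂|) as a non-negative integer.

JDN of the first date = 2299249.
JDN of the second date = 2296829.
|2296829 − 2299249| = 2420.

2420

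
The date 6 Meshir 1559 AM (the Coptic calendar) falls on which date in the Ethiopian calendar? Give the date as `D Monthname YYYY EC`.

6 Yekatit 1835 EC

Julian Day Number of the source date = 2394244.
Converting JDN 2394244 to the Ethiopian calendar gives 6 Yekatit 1835 EC.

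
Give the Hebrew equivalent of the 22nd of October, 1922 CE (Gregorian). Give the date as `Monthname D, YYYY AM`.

Tishrei 30, 5683 AM

Both dates share Julian Day Number 2423350; in the Hebrew calendar that is 30 Tishrei 5683 AM.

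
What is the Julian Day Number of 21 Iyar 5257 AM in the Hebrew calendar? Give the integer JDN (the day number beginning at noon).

2267950

In the proleptic Gregorian calendar the same day is 2 May 1497.
JDN 2299161 is 15 October 1582 CE (Gregorian); the target day is −31211 days from there, so JDN = 2267950.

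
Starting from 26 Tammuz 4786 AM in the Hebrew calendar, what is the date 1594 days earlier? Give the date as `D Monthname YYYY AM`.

27 Adar 4782 AM

The starting date is JDN 2095999; 2095999 − 1594 = 2094405.
JDN 2094405 corresponds to 27 Adar 4782 AM.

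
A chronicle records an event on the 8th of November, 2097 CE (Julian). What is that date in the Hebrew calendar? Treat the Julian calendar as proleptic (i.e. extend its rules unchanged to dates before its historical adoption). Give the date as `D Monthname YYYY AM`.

16 Kislev 5858 AM

Both dates share Julian Day Number 2487299; in the Hebrew calendar that is 16 Kislev 5858 AM.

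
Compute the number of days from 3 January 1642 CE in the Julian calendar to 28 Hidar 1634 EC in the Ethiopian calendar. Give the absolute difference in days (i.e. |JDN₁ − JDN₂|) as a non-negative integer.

JDN of the first date = 2320801.
JDN of the second date = 2320761.
|2320761 − 2320801| = 40.

40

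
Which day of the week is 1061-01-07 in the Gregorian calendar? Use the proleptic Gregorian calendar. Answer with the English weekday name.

Monday

2108589 ≡ 0 (mod 7); counting from Monday = 0 gives Monday.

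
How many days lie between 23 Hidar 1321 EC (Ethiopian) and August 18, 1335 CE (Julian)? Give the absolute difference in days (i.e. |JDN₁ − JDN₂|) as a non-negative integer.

JDN of the first date = 2206433.
JDN of the second date = 2208896.
|2208896 − 2206433| = 2463.

2463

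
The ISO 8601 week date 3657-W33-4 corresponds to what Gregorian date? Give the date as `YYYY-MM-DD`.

3657-08-16

ISO week 1 of 3657 is the week containing the first Thursday of 3657.
Week 33, day 4 (Thursday) lands on 3657-08-16.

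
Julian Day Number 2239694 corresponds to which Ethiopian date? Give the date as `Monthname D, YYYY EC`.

Tahsas 16, 1412 EC

The proleptic Gregorian equivalent of JDN 2239694 is 22 December 1419.
In the Ethiopian calendar that day is Tahsas 16, 1412 EC.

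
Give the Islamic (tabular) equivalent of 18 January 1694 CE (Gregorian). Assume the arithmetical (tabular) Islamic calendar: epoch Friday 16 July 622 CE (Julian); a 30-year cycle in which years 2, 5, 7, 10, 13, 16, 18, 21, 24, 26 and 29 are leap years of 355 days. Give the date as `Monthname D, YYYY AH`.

Both dates share Julian Day Number 2339799; in the tabular Islamic calendar that is 21 Jumada al-Awwal 1105 AH.

Jumada al-Awwal 21, 1105 AH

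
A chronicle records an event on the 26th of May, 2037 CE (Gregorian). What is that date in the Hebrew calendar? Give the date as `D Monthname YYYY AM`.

Both dates share Julian Day Number 2465205; in the Hebrew calendar that is 12 Sivan 5797 AM.

12 Sivan 5797 AM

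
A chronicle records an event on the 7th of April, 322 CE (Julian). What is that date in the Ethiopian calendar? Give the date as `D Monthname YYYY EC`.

The source date corresponds to 8 April 322 in the proleptic Gregorian calendar (JDN 1838765).
That day falls on 12 Miyazya 314 EC in the Ethiopian calendar.

12 Miyazya 314 EC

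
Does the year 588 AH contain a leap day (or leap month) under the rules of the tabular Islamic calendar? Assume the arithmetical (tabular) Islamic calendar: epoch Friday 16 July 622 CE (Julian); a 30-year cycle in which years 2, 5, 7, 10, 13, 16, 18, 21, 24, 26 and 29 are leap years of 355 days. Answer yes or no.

yes

Year 588 AH is year 18 of its 30-year cycle; leap positions are 2, 5, 7, 10, 13, 16, 18, 21, 24, 26, 29, so it is a leap year (355 days).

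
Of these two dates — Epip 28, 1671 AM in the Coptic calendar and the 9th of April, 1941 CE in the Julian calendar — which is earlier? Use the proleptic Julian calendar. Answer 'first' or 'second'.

First date → JDN 2435324; second date → JDN 2430107.
JDN 2430107 < JDN 2435324, so the second date is earlier.

second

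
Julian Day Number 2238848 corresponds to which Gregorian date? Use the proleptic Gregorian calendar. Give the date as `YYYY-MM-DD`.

1417-08-28

JDN 2451545 is 1 Jan 2000; 2238848 is −212697 days from there.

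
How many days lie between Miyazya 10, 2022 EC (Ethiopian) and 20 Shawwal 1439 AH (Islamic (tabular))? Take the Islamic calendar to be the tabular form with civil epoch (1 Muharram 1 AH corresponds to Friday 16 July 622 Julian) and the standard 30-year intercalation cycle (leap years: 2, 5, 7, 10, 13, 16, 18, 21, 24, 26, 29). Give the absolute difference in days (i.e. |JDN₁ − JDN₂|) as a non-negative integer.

JDN of the first date = 2462610.
JDN of the second date = 2458304.
|2458304 − 2462610| = 4306.

4306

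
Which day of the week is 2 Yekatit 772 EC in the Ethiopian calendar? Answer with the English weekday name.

This is JDN 2005980 (1 February 780 Gregorian).
JDN 2005980 mod 7 = 4, and JDN 0 was a Monday, so this is a Friday.

Friday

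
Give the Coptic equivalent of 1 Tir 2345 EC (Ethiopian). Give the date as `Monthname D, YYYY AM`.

Tobi 1, 2069 AM

Both dates share Julian Day Number 2580487; in the Coptic calendar that is 1 Tobi 2069 AM.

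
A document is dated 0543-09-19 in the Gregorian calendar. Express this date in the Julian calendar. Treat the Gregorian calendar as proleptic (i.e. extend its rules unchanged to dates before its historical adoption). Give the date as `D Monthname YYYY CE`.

At this point the Julian calendar is 2 days behind the Gregorian.
19 September 543 Gregorian − 2 days → 17 September 543 Julian.

17 September 543 CE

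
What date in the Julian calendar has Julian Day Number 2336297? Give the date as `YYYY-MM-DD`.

1684-06-07

JDN 2336297 is 17 June 1684 in the Gregorian calendar.
In the Julian calendar that day is 1684-06-07.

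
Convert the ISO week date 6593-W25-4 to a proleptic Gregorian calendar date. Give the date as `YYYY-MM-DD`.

6593-06-20

ISO week 1 of 6593 is the week containing the first Thursday of 6593.
Week 25, day 4 (Thursday) lands on 6593-06-20.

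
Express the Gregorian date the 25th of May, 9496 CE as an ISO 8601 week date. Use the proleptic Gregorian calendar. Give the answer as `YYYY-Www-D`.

9496-W22-1

The weekday is Monday (ISO weekday 1).
That Monday belongs to ISO week 22 of ISO year 9496.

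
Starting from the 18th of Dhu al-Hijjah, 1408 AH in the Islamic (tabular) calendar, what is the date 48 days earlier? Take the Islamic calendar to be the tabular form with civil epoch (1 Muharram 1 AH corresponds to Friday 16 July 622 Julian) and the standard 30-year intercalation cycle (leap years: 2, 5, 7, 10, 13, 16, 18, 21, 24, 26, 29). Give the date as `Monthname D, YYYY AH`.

Shawwal 29, 1408 AH

The starting date is JDN 2447376; 2447376 − 48 = 2447328.
JDN 2447328 corresponds to Shawwal 29, 1408 AH.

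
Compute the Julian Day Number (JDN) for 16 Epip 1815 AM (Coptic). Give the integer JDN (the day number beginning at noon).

2487908

Equivalently 23 July 2099 (Gregorian).
JDN 2299161 is 15 October 1582 CE (Gregorian); the target day is +188747 days from there, so JDN = 2487908.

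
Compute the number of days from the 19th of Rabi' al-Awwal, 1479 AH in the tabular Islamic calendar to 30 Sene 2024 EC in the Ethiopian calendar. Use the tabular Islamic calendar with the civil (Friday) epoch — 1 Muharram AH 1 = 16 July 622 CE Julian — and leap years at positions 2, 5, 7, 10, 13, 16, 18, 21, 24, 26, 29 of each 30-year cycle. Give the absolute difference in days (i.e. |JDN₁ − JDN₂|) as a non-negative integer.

8850

First date → JDN 2472271; second date → JDN 2463421.
The interval is |2472271 − 2463421| = 8850 days.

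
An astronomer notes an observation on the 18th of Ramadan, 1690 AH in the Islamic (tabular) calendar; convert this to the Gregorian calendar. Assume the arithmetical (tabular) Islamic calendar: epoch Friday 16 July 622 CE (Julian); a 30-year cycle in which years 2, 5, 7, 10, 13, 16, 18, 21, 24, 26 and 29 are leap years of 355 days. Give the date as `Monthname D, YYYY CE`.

Julian Day Number of the source date = 2547218.
Converting JDN 2547218 to the Gregorian calendar gives 11 December 2261 CE.

December 11, 2261 CE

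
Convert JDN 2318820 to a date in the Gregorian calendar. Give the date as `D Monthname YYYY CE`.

11 August 1636 CE

Counting from JDN 2299161 = 15 Oct 1582 gives an offset of 19659 days.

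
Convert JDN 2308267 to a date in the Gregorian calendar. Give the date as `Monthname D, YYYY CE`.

September 20, 1607 CE

Counting from JDN 2299161 = 15 Oct 1582 gives an offset of 9106 days.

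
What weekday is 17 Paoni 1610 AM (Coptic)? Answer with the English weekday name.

In the Gregorian calendar this is 23 June 1894 (JDN 2413003).
2413003 ≡ 5 (mod 7); counting from Monday = 0 gives Saturday.

Saturday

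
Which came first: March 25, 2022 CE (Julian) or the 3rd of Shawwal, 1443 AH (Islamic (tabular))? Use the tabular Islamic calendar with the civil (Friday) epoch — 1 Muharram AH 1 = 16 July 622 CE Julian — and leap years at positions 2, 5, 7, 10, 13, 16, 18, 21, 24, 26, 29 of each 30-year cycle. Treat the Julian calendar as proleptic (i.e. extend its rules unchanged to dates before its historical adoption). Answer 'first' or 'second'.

The two dates have Julian Day Numbers 2459677 and 2459705 respectively.
Since 2459677 < 2459705, the first date comes first.

first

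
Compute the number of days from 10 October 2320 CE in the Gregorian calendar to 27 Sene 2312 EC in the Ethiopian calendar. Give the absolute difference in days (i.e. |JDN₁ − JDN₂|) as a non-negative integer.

JDN of the first date = 2568705.
JDN of the second date = 2568610.
|2568610 − 2568705| = 95.

95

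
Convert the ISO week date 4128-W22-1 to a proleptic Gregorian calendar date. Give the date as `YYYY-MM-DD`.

4128-05-24

ISO week 1 of 4128 is the week containing the first Thursday of 4128.
Week 22, day 1 (Monday) lands on 4128-05-24.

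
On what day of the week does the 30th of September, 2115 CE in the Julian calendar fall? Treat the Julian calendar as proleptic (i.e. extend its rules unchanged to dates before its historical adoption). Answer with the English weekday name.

In the Gregorian calendar this is 14 October 2115 (JDN 2493834).
2493834 ≡ 0 (mod 7); counting from Monday = 0 gives Monday.

Monday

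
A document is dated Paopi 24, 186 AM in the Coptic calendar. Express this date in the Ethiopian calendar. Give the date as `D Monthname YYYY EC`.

Julian Day Number of the source date = 1892654.
Converting JDN 1892654 to the Ethiopian calendar gives 24 Tikimt 462 EC.

24 Tikimt 462 EC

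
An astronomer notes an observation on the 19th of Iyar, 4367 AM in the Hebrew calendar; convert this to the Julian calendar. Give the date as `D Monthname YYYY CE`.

21 April 607 CE

Both dates share Julian Day Number 1942875; in the Julian calendar that is 21 April 607 CE.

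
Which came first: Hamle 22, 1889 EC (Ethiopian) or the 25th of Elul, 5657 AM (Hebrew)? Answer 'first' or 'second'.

first

First date → JDN 2414134; second date → JDN 2414190.
JDN 2414134 < JDN 2414190, so the first date is earlier.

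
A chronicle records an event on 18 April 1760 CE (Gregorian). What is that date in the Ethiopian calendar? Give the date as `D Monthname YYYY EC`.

12 Miyazya 1752 EC

Both dates share Julian Day Number 2363995; in the Ethiopian calendar that is 12 Miyazya 1752 EC.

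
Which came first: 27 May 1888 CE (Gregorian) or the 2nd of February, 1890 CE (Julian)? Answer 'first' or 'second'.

First date → JDN 2410785; second date → JDN 2411413.
JDN 2410785 < JDN 2411413, so the first date is earlier.

first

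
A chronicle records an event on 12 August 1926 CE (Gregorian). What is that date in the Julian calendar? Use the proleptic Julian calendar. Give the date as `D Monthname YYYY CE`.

The Julian–Gregorian offset here is 13 days (Julian trailing).
12 August 1926 Gregorian − 13 days → 30 July 1926 Julian.

30 July 1926 CE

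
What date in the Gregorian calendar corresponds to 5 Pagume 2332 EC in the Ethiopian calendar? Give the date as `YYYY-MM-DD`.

Both dates share Julian Day Number 2575983; in the Gregorian calendar that is 13 September 2340 CE.

2340-09-13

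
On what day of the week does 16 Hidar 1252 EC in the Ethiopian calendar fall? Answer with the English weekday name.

Equivalently 20 November 1259 Gregorian, JDN 2181224.
Since JDN mod 7 = 3 (0 = Monday), the day is Thursday.

Thursday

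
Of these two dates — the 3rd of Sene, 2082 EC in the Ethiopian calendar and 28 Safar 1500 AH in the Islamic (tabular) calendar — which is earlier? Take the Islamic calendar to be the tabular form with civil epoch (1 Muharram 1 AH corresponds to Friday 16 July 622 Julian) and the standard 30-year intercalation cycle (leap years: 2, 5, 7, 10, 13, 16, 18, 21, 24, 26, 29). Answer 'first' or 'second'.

The two dates have Julian Day Numbers 2484578 and 2479693 respectively.
Since 2479693 < 2484578, the second date comes first.

second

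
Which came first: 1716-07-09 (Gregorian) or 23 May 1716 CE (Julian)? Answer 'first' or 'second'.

second

The two dates have Julian Day Numbers 2348006 and 2347970 respectively.
Since 2347970 < 2348006, the second date comes first.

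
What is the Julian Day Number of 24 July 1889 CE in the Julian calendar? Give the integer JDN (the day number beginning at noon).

Equivalently 5 August 1889 (Gregorian).
JDN 2400001 is 17 November 1858 CE (Gregorian), MJD 0; the target day is +11219 days from there, so JDN = 2411220.

2411220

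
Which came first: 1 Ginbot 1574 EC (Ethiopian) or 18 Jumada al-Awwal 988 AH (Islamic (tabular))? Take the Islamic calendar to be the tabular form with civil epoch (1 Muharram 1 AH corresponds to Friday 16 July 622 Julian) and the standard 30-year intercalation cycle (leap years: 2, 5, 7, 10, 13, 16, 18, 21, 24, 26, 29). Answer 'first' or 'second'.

second

The two dates have Julian Day Numbers 2298999 and 2298335 respectively.
Since 2298335 < 2298999, the second date comes first.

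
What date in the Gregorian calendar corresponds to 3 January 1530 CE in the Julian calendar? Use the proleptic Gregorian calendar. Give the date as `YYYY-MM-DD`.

The Julian–Gregorian offset here is 10 days (Julian trailing).
3 January 1530 Julian + 10 days → 13 January 1530 Gregorian.

1530-01-13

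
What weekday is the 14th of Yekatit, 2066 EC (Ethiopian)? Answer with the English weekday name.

Equivalently 21 February 2074 Gregorian, JDN 2478625.
Since JDN mod 7 = 2 (0 = Monday), the day is Wednesday.

Wednesday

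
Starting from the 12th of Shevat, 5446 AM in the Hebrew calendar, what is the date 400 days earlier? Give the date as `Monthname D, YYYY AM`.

The starting date is JDN 2336896; 2336896 − 400 = 2336496.
JDN 2336496 corresponds to Tevet 26, 5445 AM.

Tevet 26, 5445 AM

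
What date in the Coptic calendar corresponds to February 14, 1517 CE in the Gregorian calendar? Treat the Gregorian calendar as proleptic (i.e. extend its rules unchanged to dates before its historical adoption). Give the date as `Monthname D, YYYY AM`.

Julian Day Number of the source date = 2275177.
Converting JDN 2275177 to the Coptic calendar gives 10 Meshir 1233 AM.

Meshir 10, 1233 AM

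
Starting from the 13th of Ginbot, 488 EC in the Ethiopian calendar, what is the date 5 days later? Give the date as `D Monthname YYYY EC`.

Counting 5 days forward from JDN 1902350 reaches JDN 1902355, which is 18 Ginbot 488 EC.

18 Ginbot 488 EC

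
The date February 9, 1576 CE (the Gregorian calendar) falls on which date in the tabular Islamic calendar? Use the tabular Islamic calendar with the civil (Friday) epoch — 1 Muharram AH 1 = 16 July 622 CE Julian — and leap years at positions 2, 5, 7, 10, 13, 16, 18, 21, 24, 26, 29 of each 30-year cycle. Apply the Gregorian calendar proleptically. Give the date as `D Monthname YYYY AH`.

28 Shawwal 983 AH

Both dates share Julian Day Number 2296721; in the tabular Islamic calendar that is 28 Shawwal 983 AH.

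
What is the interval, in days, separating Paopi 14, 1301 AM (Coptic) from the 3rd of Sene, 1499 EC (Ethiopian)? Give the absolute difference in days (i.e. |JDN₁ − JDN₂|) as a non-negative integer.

28261

First date → JDN 2299898; second date → JDN 2271637.
The interval is |2299898 − 2271637| = 28261 days.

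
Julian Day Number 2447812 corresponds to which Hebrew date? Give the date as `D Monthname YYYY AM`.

13 Tishrei 5750 AM

The Gregorian equivalent of JDN 2447812 is 12 October 1989.
In the Hebrew calendar that day is 13 Tishrei 5750 AM.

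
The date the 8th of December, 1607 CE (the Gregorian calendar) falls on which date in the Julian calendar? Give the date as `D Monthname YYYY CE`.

28 November 1607 CE

At this point the Julian calendar is 10 days behind the Gregorian.
8 December 1607 Gregorian − 10 days → 28 November 1607 Julian.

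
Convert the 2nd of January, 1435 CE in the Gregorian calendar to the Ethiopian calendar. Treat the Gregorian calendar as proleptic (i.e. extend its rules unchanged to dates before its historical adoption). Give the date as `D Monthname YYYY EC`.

28 Tahsas 1427 EC

Both dates share Julian Day Number 2245184; in the Ethiopian calendar that is 28 Tahsas 1427 EC.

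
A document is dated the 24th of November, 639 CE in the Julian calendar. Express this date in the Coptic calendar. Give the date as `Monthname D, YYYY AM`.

Both dates share Julian Day Number 1954780; in the Coptic calendar that is 27 Hathor 356 AM.

Hathor 27, 356 AM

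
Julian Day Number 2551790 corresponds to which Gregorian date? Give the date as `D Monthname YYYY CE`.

18 June 2274 CE

JDN 2451545 is 1 Jan 2000; 2551790 is +100245 days from there.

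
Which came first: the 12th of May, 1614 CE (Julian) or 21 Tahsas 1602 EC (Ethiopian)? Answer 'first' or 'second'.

The two dates have Julian Day Numbers 2310703 and 2309096 respectively.
Since 2309096 < 2310703, the second date comes first.

second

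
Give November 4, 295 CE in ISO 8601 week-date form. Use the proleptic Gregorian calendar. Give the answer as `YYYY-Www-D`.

The weekday is Monday (ISO weekday 1).
That Monday belongs to ISO week 45 of ISO year 295.

0295-W45-1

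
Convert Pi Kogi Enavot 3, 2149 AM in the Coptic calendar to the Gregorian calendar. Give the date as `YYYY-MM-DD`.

Both dates share Julian Day Number 2609949; in the Gregorian calendar that is 11 September 2433 CE.

2433-09-11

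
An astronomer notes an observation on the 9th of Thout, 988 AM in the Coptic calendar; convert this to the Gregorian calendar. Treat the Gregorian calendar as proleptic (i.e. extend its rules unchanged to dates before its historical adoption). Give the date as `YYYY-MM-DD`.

1271-09-14

Julian Day Number of the source date = 2185540.
Converting JDN 2185540 to the Gregorian calendar gives 14 September 1271 CE.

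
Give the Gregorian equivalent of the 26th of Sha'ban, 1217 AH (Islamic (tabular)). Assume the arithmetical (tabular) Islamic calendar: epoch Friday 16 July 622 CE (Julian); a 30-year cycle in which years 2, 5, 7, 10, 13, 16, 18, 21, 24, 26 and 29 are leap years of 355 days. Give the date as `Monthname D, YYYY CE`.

December 22, 1802 CE

Both dates share Julian Day Number 2379582; in the Gregorian calendar that is 22 December 1802 CE.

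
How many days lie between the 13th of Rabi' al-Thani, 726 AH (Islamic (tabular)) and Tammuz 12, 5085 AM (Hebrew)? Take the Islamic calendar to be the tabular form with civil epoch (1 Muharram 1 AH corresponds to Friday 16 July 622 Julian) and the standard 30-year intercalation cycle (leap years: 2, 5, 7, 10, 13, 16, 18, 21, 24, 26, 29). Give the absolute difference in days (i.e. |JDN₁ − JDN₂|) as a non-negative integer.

First date → JDN 2205457; second date → JDN 2205189.
The interval is |2205457 − 2205189| = 268 days.

268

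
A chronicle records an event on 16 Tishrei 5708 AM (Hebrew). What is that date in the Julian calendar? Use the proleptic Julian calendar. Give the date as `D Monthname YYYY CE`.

Both dates share Julian Day Number 2432459; in the Julian calendar that is 17 September 1947 CE.

17 September 1947 CE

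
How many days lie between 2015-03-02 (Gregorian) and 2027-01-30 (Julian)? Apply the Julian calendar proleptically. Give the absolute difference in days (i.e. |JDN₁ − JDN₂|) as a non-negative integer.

4365

JDN of the first date = 2457084.
JDN of the second date = 2461449.
|2461449 − 2457084| = 4365.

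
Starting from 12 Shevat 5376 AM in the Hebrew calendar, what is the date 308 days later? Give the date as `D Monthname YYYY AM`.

JDN of 12 Shevat 5376 AM = 2311322.
2311322 + 308 = 2311630.
JDN 2311630 in the Hebrew calendar is 25 Kislev 5377 AM.

25 Kislev 5377 AM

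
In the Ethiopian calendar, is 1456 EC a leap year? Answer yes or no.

no

1456 mod 4 = 0; in the Ethiopian calendar a year is leap when year mod 4 = 3, so it is a common year.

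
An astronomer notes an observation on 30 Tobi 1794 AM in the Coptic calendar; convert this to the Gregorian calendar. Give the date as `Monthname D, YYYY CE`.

Julian Day Number of the source date = 2480072.
Converting JDN 2480072 to the Gregorian calendar gives 7 February 2078 CE.

February 7, 2078 CE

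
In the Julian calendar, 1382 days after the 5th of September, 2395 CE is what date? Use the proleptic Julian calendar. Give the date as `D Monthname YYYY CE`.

The starting date is JDN 2596079; 2596079 + 1382 = 2597461.
JDN 2597461 corresponds to 18 June 2399 CE.

18 June 2399 CE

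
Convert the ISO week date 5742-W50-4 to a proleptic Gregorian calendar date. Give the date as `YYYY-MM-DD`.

ISO week 1 of 5742 is the week containing the first Thursday of 5742.
Week 50, day 4 (Thursday) lands on 5742-12-13.

5742-12-13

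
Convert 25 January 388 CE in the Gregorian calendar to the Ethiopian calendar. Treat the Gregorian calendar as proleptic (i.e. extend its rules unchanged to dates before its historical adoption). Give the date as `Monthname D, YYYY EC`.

Julian Day Number of the source date = 1862798.
Converting JDN 1862798 to the Ethiopian calendar gives 28 Tir 380 EC.

Tir 28, 380 EC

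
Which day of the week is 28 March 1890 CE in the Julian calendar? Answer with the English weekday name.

This is JDN 2411467 (9 April 1890 Gregorian).
Since JDN mod 7 = 2 (0 = Monday), the day is Wednesday.

Wednesday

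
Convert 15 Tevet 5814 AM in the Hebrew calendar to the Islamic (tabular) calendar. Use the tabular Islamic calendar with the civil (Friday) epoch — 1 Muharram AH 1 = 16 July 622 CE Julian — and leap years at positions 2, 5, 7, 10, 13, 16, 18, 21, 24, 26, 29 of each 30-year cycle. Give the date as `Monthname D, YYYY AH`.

Julian Day Number of the source date = 2471263.
Converting JDN 2471263 to the tabular Islamic calendar gives 15 Jumada al-Awwal 1476 AH.

Jumada al-Awwal 15, 1476 AH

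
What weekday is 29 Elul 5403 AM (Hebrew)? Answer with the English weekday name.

This is JDN 2321409 (13 September 1643 Gregorian).
2321409 ≡ 6 (mod 7); counting from Monday = 0 gives Sunday.

Sunday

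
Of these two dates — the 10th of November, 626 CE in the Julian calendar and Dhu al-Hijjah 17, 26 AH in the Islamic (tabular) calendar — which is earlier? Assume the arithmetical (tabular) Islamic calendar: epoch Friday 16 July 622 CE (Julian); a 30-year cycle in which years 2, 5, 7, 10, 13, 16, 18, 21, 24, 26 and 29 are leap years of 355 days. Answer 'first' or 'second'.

first

Converting both to JDN: 1950018 vs 1957640; the smaller is the first.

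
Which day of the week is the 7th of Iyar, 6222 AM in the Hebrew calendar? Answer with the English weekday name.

Sunday

This is JDN 2620414 (7 May 2462 Gregorian).
JDN 2620414 mod 7 = 6, and JDN 0 was a Monday, so this is a Sunday.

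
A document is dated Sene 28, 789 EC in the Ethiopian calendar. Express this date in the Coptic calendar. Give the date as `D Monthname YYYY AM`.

28 Paoni 513 AM

The source date corresponds to 26 June 797 in the proleptic Gregorian calendar (JDN 2012335).
That day falls on 28 Paoni 513 AM in the Coptic calendar.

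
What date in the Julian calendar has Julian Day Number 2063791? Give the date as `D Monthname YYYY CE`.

9 May 938 CE

JDN 2063791 is 14 May 938 in the proleptic Gregorian calendar.
In the Julian calendar that day is 9 May 938 CE.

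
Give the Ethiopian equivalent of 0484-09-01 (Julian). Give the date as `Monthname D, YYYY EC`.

Both dates share Julian Day Number 1898083; in the Ethiopian calendar that is 4 Meskerem 477 EC.

Meskerem 4, 477 EC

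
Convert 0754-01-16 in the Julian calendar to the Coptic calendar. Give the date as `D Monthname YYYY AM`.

Julian Day Number of the source date = 1996472.
Converting JDN 1996472 to the Coptic calendar gives 21 Tobi 470 AM.

21 Tobi 470 AM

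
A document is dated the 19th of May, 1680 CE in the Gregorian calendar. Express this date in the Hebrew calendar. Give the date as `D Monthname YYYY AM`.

20 Iyar 5440 AM

Both dates share Julian Day Number 2334807; in the Hebrew calendar that is 20 Iyar 5440 AM.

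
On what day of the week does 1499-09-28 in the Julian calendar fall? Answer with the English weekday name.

In the proleptic Gregorian calendar this is 7 October 1499 (JDN 2268838).
2268838 ≡ 5 (mod 7); counting from Monday = 0 gives Saturday.

Saturday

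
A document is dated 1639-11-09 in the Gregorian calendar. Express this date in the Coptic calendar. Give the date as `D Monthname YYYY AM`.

2 Hathor 1356 AM

Both dates share Julian Day Number 2320005; in the Coptic calendar that is 2 Hathor 1356 AM.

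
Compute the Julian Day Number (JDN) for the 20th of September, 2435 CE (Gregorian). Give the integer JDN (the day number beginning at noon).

JDN 2299161 is 15 October 1582 CE (Gregorian); the target day is +311527 days from there, so JDN = 2610688.

2610688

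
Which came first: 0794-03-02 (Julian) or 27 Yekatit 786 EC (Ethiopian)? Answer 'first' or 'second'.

First date → JDN 2011127; second date → JDN 2011118.
JDN 2011118 < JDN 2011127, so the second date is earlier.

second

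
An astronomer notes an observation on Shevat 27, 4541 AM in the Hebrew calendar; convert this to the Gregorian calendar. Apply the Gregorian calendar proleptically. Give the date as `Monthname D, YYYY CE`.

Julian Day Number of the source date = 2006345.
Converting JDN 2006345 to the Gregorian calendar gives 31 January 781 CE.

January 31, 781 CE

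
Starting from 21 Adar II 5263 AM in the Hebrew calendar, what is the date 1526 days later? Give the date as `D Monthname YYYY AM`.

The starting date is JDN 2270106; 2270106 + 1526 = 2271632.
JDN 2271632 corresponds to 12 Sivan 5267 AM.

12 Sivan 5267 AM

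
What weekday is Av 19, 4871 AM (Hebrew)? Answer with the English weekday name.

Wednesday

Equivalently 2 August 1111 Gregorian, JDN 2127057.
Since JDN mod 7 = 2 (0 = Monday), the day is Wednesday.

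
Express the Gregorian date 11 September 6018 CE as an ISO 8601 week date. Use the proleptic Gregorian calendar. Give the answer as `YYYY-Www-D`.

The weekday is Tuesday (ISO weekday 2).
That Tuesday belongs to ISO week 37 of ISO year 6018.

6018-W37-2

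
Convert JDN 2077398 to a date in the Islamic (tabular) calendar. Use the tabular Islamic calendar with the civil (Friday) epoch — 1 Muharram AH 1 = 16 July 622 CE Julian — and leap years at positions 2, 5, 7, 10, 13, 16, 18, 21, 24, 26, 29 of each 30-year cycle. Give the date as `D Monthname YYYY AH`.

29 Dhu al-Qa'dah 364 AH

The proleptic Gregorian equivalent of JDN 2077398 is 15 August 975.
In the tabular Islamic calendar that day is 29 Dhu al-Qa'dah 364 AH.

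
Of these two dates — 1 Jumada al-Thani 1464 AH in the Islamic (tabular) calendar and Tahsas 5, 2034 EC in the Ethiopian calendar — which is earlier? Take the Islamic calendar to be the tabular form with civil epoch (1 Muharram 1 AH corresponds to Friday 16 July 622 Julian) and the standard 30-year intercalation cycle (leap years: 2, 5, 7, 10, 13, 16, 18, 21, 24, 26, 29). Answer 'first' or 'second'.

First date → JDN 2467026; second date → JDN 2466868.
JDN 2466868 < JDN 2467026, so the second date is earlier.

second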